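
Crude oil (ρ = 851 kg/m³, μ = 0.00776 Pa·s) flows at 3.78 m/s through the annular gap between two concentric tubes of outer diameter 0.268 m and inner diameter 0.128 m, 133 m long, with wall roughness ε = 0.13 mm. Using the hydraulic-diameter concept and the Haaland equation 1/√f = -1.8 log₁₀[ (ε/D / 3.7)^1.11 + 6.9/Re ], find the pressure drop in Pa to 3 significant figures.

Hydraulic diameter D_h = 4A/P = D_o - D_i = 0.268 - 0.128 = 0.14 m.
Re = ρVD_h/μ = 851·3.78·0.14/0.00776 = 5.803e+04.
ε/D_h = 0.00013/0.14 = 0.000929; Haaland gives 1/√f = -1.8 log₁₀[0.000101+0.000119] = 6.585, so f = 0.02306.
ΔP = f(L/D_h)(ρV²/2) = 0.02306·133/0.14·6080 = 1.332e+05 Pa.

ΔP ≈ 133000 Pa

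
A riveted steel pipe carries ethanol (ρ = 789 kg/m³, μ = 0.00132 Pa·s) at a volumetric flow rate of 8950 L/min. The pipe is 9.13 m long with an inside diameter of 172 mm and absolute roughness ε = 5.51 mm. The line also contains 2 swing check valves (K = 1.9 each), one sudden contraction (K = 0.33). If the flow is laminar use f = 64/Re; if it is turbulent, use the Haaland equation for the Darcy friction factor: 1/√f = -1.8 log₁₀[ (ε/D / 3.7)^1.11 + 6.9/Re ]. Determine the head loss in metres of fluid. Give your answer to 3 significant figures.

Q = 8950 L/min = 8950/60000 = 0.1492 m³/s.
Cross-sectional area A = πD²/4 = π(0.172)²/4 = 0.02324 m²; mean velocity V = Q/A = 0.1492/0.02324 = 6.42 m/s.
Reynolds number Re = ρVD/μ = 789 · 6.42 · 0.172 / 0.00132 = 6.6e+05.
Re > 4000 → turbulent. Relative roughness ε/D = 0.00551/0.172 = 0.032. Haaland: 1/√f = -1.8 log₁₀[(0.032/3.7)^1.11 + 6.9/6.6e+05] = -1.8 log₁₀[0.00513 + 1.05e-05] = 4.119, so f = 0.05893.
Total minor-loss coefficient ΣK = 2·1.9 + 1·0.33 = 4.13.
ΔP = [f·L/D + ΣK]·(ρV²/2) = [0.05893·9.13/0.172 + 4.13]·(789·6.42²/2) = [3.128 + 4.13]·1.626e+04 = 1.18e+05 Pa.
Head loss h_f = ΔP/(ρg) = 1.18e+05/(789·9.81) = 15.2 m.

h_f ≈ 15.2 m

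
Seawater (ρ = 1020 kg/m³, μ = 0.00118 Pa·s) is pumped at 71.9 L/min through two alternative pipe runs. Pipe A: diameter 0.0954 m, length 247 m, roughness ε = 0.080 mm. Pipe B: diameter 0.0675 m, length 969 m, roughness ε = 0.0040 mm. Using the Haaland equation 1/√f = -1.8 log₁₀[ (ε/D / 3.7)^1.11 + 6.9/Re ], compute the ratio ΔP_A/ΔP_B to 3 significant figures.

ΔP_A/ΔP_B ≈ 0.0515

Pipe A: V = Q/A = 0.001198/0.007148 = 0.1676 m/s; Re = 1.382e+04; ε/D = 0.000839; Haaland → f = 0.02959; ΔP_A = f(L/D)(ρV²/2) = 1098 Pa.
Pipe B: V = Q/A = 0.001198/0.003578 = 0.3349 m/s; Re = 1.954e+04; ε/D = 5.93e-05; Haaland → f = 0.02599; ΔP_B = f(L/D)(ρV²/2) = 2.134e+04 Pa.
ΔP_A/ΔP_B = 1098/2.134e+04 = 0.0515.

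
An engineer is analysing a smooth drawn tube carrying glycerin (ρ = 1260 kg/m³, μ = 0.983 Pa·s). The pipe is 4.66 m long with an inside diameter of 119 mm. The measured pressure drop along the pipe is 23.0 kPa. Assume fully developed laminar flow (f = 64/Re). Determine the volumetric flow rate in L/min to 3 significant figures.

Q ≈ 1480 L/min

For laminar flow, f = 64/Re with Re = ρVD/μ, so Darcy-Weisbach reduces to ΔP = 32μLV/D². Solving for V: V = ΔP·D²/(32μL) = 2.3e+04·(0.119)²/(32·0.983·4.66) = 2.222 m/s.
Check: Re = ρVD/μ = 1260·2.222·0.119/0.983 = 338.9 < 2300, so the laminar assumption holds.
Q = V·A = 2.222·(π/4·0.119²) = 0.02471 m³/s = 1480 L/min.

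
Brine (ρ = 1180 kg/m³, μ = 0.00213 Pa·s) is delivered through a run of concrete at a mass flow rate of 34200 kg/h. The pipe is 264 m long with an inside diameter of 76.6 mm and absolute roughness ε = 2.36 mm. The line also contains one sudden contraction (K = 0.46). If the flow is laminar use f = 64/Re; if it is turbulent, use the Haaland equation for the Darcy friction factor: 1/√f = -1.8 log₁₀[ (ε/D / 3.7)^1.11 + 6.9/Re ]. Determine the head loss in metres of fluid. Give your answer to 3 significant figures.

h_f ≈ 31.3 m

ṁ = 34200 kg/h = 34200/3600 = 9.5 kg/s.
A = πD²/4 = π(0.0766)²/4 = 0.004608 m²; mean velocity V = ṁ/(ρA) = 9.5/(1180 · 0.004608) = 1.747 m/s.
Reynolds number Re = ρVD/μ = 1180 · 1.747 · 0.0766 / 0.00213 = 7.414e+04.
Re > 4000 → turbulent. Relative roughness ε/D = 0.00236/0.0766 = 0.0308. Haaland: 1/√f = -1.8 log₁₀[(0.0308/3.7)^1.11 + 6.9/7.414e+04] = -1.8 log₁₀[0.00492 + 9.31e-05] = 4.14, so f = 0.05834.
Total minor-loss coefficient ΣK = 1·0.46 = 0.46.
ΔP = [f·L/D + ΣK]·(ρV²/2) = [0.05834·264/0.0766 + 0.46]·(1180·1.747²/2) = [201.1 + 0.46]·1801 = 3.629e+05 Pa.
Head loss h_f = ΔP/(ρg) = 3.629e+05/(1180·9.81) = 31.3 m.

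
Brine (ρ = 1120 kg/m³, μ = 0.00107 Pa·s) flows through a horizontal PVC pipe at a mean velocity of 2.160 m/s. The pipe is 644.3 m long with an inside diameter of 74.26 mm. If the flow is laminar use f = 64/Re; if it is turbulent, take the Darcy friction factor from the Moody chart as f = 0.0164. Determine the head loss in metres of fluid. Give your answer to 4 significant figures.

h_f ≈ 33.84 m

Reynolds number Re = ρVD/μ = 1120 · 2.16 · 0.07426 / 0.00107 = 1.679e+05.
Re > 4000 → turbulent; use the Moody-chart value f = 0.0164.
Darcy-Weisbach: ΔP = f(L/D)(ρV²/2) = 0.0164·(644.3/0.07426)·(1120·2.16²/2) = 0.0164·8676·2613 = 3.718e+05 Pa.
Head loss h_f = ΔP/(ρg) = 3.718e+05/(1120·9.81) = 33.84 m.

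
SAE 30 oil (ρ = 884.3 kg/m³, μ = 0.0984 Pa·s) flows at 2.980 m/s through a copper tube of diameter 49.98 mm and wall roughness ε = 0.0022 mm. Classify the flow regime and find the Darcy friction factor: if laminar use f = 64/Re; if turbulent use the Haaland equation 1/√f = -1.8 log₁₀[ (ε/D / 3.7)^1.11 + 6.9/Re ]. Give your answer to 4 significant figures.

Re = ρVD/μ = 884.3·2.98·0.04998/0.0984 = 1338.
Re < 2300 → laminar, so f = 64/Re = 0.04781 (roughness is irrelevant in laminar flow).

f ≈ 0.04781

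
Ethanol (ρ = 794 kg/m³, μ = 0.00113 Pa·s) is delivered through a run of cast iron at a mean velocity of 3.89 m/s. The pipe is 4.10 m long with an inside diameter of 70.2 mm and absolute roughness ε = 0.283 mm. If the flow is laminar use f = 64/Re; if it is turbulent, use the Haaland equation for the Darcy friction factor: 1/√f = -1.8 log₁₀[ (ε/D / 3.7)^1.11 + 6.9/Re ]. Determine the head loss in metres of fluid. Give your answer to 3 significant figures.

Reynolds number Re = ρVD/μ = 794 · 3.89 · 0.0702 / 0.00113 = 1.919e+05.
Re > 4000 → turbulent. Relative roughness ε/D = 0.000283/0.0702 = 0.00403. Haaland: 1/√f = -1.8 log₁₀[(0.00403/3.7)^1.11 + 6.9/1.919e+05] = -1.8 log₁₀[0.000514 + 3.6e-05] = 5.867, so f = 0.02905.
Darcy-Weisbach: ΔP = f(L/D)(ρV²/2) = 0.02905·(4.1/0.0702)·(794·3.89²/2) = 0.02905·58.4·6007 = 1.019e+04 Pa.
Head loss h_f = ΔP/(ρg) = 1.019e+04/(794·9.81) = 1.31 m.

h_f ≈ 1.31 m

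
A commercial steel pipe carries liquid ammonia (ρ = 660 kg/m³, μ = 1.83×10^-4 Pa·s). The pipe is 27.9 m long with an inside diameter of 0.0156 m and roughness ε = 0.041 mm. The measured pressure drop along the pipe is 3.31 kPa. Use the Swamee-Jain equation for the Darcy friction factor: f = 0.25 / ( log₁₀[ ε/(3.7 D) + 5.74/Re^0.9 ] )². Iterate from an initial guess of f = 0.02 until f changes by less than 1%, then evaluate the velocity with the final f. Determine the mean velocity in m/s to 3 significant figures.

Rearranging Darcy-Weisbach: V = √(2·ΔP·D/(f·L·ρ)). With ε/D = 4.1e-05/0.0156 = 0.00263, iterate starting from f = 0.02:
  f = 0.02 → V = √(2·3310·0.0156/(0.02·27.9·660)) = 0.5295 m/s; Re = ρVD/μ = 2.979e+04; f → 0.02966
  f = 0.02966 → V = 0.4348 m/s; Re = 2.446e+04; f → 0.03039
  f = 0.03039 → V = 0.4296 m/s; Re = 2.417e+04; f → 0.03044
Converged (Δf/f < 1%). With the final f = 0.03044: V = √(2·3310·0.0156/(0.03044·27.9·660)) = 0.4292 m/s.

V ≈ 0.429 m/s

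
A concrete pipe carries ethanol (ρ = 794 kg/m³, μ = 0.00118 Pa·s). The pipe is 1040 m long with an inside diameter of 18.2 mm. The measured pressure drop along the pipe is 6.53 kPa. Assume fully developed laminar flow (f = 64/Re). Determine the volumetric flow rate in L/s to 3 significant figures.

Q ≈ 0.0143 L/s

For laminar flow, f = 64/Re with Re = ρVD/μ, so Darcy-Weisbach reduces to ΔP = 32μLV/D². Solving for V: V = ΔP·D²/(32μL) = 6530·(0.0182)²/(32·0.00118·1040) = 0.05508 m/s.
Check: Re = ρVD/μ = 794·0.05508·0.0182/0.00118 = 674.5 < 2300, so the laminar assumption holds.
Q = V·A = 0.05508·(π/4·0.0182²) = 1.433e-05 m³/s = 0.0143 L/s.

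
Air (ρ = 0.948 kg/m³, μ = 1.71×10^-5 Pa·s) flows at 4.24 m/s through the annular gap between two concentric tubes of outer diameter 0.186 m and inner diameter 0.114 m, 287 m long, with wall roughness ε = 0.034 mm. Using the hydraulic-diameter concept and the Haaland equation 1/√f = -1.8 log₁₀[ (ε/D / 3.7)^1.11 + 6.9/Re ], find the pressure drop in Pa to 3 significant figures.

ΔP ≈ 939 Pa

Hydraulic diameter D_h = 4A/P = D_o - D_i = 0.186 - 0.114 = 0.072 m.
Re = ρVD_h/μ = 0.948·4.24·0.072/1.71e-05 = 1.692e+04.
ε/D_h = 3.4e-05/0.072 = 0.000472; Haaland gives 1/√f = -1.8 log₁₀[4.76e-05+0.000408] = 6.015, so f = 0.02764.
ΔP = f(L/D_h)(ρV²/2) = 0.02764·287/0.072·8.521 = 938.8 Pa.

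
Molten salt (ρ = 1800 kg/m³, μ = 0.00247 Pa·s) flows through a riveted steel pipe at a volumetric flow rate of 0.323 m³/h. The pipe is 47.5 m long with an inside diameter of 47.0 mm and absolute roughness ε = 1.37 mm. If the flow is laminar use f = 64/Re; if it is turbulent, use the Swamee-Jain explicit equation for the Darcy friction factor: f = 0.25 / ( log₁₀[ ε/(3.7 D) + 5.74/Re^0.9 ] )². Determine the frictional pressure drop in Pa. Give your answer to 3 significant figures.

Q = 0.323 m³/h = 0.323/3600 = 8.972e-05 m³/s.
Cross-sectional area A = πD²/4 = π(0.047)²/4 = 0.001735 m²; mean velocity V = Q/A = 8.972e-05/0.001735 = 0.05171 m/s.
Reynolds number Re = ρVD/μ = 1800 · 0.05171 · 0.047 / 0.00247 = 1771.
Re < 2300 → laminar flow, so f = 64/Re = 64/1771 = 0.03613 (the turbulent correlation is not needed).
Darcy-Weisbach: ΔP = f(L/D)(ρV²/2) = 0.03613·(47.5/0.047)·(1800·0.05171²/2) = 0.03613·1011·2.407 = 87.89 Pa.

ΔP ≈ 87.9 Pa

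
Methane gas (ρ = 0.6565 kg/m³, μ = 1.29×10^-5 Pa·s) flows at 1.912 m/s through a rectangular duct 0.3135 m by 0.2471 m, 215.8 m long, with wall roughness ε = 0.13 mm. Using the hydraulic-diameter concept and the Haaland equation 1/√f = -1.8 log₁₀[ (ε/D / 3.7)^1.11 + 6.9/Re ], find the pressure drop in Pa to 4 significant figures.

ΔP ≈ 23.38 Pa

Hydraulic diameter D_h = 4A/P = 4·(0.3135·0.2471)/(2·(0.3135+0.2471)) = 0.3099/1.121 = 0.2764 m.
Re = ρVD_h/μ = 0.6565·1.912·0.2764/1.29e-05 = 2.689e+04.
ε/D_h = 0.00013/0.2764 = 0.00047; Haaland gives 1/√f = -1.8 log₁₀[4.74e-05+0.000257] = 6.331, so f = 0.02495.
ΔP = f(L/D_h)(ρV²/2) = 0.02495·215.8/0.2764·1.2 = 23.38 Pa.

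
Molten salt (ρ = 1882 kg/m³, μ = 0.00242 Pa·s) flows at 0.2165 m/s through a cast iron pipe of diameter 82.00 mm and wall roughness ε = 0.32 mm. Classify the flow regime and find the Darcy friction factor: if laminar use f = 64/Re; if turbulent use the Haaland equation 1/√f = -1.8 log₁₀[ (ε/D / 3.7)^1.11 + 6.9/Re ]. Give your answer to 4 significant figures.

f ≈ 0.03425

Re = ρVD/μ = 1882·0.2165·0.082/0.00242 = 1.381e+04.
Re > 4000 → turbulent. ε/D = 0.00032/0.082 = 0.0039; Haaland: 1/√f = -1.8 log₁₀[0.000496 + 0.0005] = 5.403, so f = 0.03425.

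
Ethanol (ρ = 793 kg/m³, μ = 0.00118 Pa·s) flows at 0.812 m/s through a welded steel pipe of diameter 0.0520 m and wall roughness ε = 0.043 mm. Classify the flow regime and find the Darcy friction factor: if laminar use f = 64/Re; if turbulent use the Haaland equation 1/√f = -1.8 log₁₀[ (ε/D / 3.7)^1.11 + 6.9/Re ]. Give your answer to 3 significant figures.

f ≈ 0.0255

Re = ρVD/μ = 793·0.812·0.052/0.00118 = 2.838e+04.
Re > 4000 → turbulent. ε/D = 4.3e-05/0.052 = 0.000827; Haaland: 1/√f = -1.8 log₁₀[8.87e-05 + 0.000243] = 6.262, so f = 0.0255.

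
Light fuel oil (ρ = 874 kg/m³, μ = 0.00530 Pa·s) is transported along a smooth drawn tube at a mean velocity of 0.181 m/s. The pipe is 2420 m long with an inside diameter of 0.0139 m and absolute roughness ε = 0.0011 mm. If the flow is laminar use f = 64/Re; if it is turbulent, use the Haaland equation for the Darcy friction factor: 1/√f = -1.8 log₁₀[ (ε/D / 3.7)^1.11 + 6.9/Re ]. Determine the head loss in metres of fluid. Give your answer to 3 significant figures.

Reynolds number Re = ρVD/μ = 874 · 0.181 · 0.0139 / 0.0053 = 414.9.
Re < 2300 → laminar flow, so f = 64/Re = 64/414.9 = 0.1543 (the turbulent correlation is not needed).
Darcy-Weisbach: ΔP = f(L/D)(ρV²/2) = 0.1543·(2420/0.0139)·(874·0.181²/2) = 0.1543·1.741e+05·14.32 = 3.845e+05 Pa.
Head loss h_f = ΔP/(ρg) = 3.845e+05/(874·9.81) = 44.8 m.

h_f ≈ 44.8 m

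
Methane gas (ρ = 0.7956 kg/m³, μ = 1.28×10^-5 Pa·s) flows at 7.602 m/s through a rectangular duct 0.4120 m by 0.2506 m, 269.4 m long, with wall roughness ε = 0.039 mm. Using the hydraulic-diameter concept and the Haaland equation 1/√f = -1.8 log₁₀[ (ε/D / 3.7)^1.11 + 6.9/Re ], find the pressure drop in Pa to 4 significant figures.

ΔP ≈ 341.4 Pa

Hydraulic diameter D_h = 4A/P = 4·(0.412·0.2506)/(2·(0.412+0.2506)) = 0.413/1.325 = 0.3116 m.
Re = ρVD_h/μ = 0.7956·7.602·0.3116/1.28e-05 = 1.473e+05.
ε/D_h = 3.9e-05/0.3116 = 0.000125; Haaland gives 1/√f = -1.8 log₁₀[1.09e-05+4.69e-05] = 7.629, so f = 0.01718.
ΔP = f(L/D_h)(ρV²/2) = 0.01718·269.4/0.3116·22.99 = 341.4 Pa.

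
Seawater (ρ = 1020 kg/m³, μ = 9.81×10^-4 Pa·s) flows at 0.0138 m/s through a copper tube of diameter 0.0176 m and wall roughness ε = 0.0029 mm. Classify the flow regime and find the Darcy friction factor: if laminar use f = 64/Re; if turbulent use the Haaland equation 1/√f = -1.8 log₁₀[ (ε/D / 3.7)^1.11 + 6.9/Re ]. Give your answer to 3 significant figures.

f ≈ 0.253

Re = ρVD/μ = 1020·0.0138·0.0176/0.000981 = 252.5.
Re < 2300 → laminar, so f = 64/Re = 0.2534 (roughness is irrelevant in laminar flow).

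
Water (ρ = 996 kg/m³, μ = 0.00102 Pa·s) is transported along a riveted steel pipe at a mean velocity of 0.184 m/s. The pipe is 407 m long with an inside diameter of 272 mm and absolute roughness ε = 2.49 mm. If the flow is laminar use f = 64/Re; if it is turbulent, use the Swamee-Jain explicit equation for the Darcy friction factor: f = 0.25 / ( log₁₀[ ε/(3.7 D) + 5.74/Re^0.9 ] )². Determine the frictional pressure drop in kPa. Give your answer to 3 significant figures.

ΔP ≈ 0.970 kPa

Reynolds number Re = ρVD/μ = 996 · 0.184 · 0.272 / 0.00102 = 4.887e+04.
Re > 4000 → turbulent. Relative roughness ε/D = 0.00249/0.272 = 0.00915. Swamee-Jain: f = 0.25/(log₁₀[0.00915/3.7 + 5.74/4.887e+04^0.9])² = 0.25/(log₁₀[0.00247 + 0.000346])² = 0.25/(-2.55)² = 0.03845.
Darcy-Weisbach: ΔP = f(L/D)(ρV²/2) = 0.03845·(407/0.272)·(996·0.184²/2) = 0.03845·1496·16.86 = 970.1 Pa.
ΔP = 970.1 Pa = 0.970 kPa.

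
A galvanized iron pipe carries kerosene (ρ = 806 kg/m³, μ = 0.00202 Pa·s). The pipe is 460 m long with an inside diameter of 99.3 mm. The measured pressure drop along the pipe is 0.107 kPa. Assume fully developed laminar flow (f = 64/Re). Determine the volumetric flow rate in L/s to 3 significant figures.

For laminar flow, f = 64/Re with Re = ρVD/μ, so Darcy-Weisbach reduces to ΔP = 32μLV/D². Solving for V: V = ΔP·D²/(32μL) = 107·(0.0993)²/(32·0.00202·460) = 0.03548 m/s.
Check: Re = ρVD/μ = 806·0.03548·0.0993/0.00202 = 1406 < 2300, so the laminar assumption holds.
Q = V·A = 0.03548·(π/4·0.0993²) = 0.0002748 m³/s = 0.275 L/s.

Q ≈ 0.275 L/s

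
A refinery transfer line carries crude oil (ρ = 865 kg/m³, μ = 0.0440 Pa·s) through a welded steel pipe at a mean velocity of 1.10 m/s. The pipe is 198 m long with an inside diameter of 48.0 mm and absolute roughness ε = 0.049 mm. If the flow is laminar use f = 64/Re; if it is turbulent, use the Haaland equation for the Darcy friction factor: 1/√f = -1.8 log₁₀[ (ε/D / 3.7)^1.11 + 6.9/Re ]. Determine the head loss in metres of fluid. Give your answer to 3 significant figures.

h_f ≈ 15.7 m

Reynolds number Re = ρVD/μ = 865 · 1.1 · 0.048 / 0.044 = 1038.
Re < 2300 → laminar flow, so f = 64/Re = 64/1038 = 0.06166 (the turbulent correlation is not needed).
Darcy-Weisbach: ΔP = f(L/D)(ρV²/2) = 0.06166·(198/0.048)·(865·1.1²/2) = 0.06166·4125·523.3 = 1.331e+05 Pa.
Head loss h_f = ΔP/(ρg) = 1.331e+05/(865·9.81) = 15.7 m.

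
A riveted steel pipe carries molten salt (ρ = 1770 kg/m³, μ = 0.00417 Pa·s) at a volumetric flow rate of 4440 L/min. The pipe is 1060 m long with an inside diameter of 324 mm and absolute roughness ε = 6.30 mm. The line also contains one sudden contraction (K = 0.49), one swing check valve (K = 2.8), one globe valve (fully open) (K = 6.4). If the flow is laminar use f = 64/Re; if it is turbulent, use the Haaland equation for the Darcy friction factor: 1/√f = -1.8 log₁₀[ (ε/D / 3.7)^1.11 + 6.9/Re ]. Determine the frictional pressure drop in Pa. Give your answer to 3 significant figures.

Q = 4440 L/min = 4440/60000 = 0.074 m³/s.
Cross-sectional area A = πD²/4 = π(0.324)²/4 = 0.08245 m²; mean velocity V = Q/A = 0.074/0.08245 = 0.8975 m/s.
Reynolds number Re = ρVD/μ = 1770 · 0.8975 · 0.324 / 0.00417 = 1.234e+05.
Re > 4000 → turbulent. Relative roughness ε/D = 0.0063/0.324 = 0.0194. Haaland: 1/√f = -1.8 log₁₀[(0.0194/3.7)^1.11 + 6.9/1.234e+05] = -1.8 log₁₀[0.00295 + 5.59e-05] = 4.54, so f = 0.04853.
Total minor-loss coefficient ΣK = 1·0.49 + 1·2.8 + 1·6.4 = 9.69.
ΔP = [f·L/D + ΣK]·(ρV²/2) = [0.04853·1060/0.324 + 9.69]·(1770·0.8975²/2) = [158.8 + 9.69]·712.9 = 1.201e+05 Pa.

ΔP ≈ 120000 Pa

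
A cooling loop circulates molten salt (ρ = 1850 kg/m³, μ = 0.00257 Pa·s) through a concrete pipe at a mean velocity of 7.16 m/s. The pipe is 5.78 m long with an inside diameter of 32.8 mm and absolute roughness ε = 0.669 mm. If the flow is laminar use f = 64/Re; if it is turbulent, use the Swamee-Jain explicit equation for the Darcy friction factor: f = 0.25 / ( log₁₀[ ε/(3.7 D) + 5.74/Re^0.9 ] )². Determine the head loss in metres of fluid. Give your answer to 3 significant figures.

h_f ≈ 22.7 m

Reynolds number Re = ρVD/μ = 1850 · 7.16 · 0.0328 / 0.00257 = 1.691e+05.
Re > 4000 → turbulent. Relative roughness ε/D = 0.000669/0.0328 = 0.0204. Swamee-Jain: f = 0.25/(log₁₀[0.0204/3.7 + 5.74/1.691e+05^0.9])² = 0.25/(log₁₀[0.00551 + 0.000113])² = 0.25/(-2.25)² = 0.04939.
Darcy-Weisbach: ΔP = f(L/D)(ρV²/2) = 0.04939·(5.78/0.0328)·(1850·7.16²/2) = 0.04939·176.2·4.742e+04 = 4.127e+05 Pa.
Head loss h_f = ΔP/(ρg) = 4.127e+05/(1850·9.81) = 22.7 m.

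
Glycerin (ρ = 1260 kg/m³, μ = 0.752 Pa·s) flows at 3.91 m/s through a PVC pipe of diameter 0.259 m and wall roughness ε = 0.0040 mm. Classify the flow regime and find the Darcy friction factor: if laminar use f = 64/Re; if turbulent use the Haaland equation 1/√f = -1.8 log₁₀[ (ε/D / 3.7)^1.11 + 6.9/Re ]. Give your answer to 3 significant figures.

Re = ρVD/μ = 1260·3.91·0.259/0.752 = 1697.
Re < 2300 → laminar, so f = 64/Re = 0.03772 (roughness is irrelevant in laminar flow).

f ≈ 0.0377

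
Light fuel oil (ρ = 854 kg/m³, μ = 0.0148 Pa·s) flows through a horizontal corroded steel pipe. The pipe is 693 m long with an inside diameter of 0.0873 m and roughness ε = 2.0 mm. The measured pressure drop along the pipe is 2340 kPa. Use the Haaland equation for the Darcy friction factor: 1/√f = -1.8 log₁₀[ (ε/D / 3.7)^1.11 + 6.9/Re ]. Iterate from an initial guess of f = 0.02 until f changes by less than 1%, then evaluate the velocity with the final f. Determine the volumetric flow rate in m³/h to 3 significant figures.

Q ≈ 77.6 m³/h

Rearranging Darcy-Weisbach: V = √(2·ΔP·D/(f·L·ρ)). With ε/D = 0.002/0.0873 = 0.0229, iterate starting from f = 0.02:
  f = 0.02 → V = √(2·2.34e+06·0.0873/(0.02·693·854)) = 5.875 m/s; Re = ρVD/μ = 2.96e+04; f → 0.05255
  f = 0.05255 → V = 3.624 m/s; Re = 1.826e+04; f → 0.05327
  f = 0.05327 → V = 3.6 m/s; Re = 1.813e+04; f → 0.05328
Converged (Δf/f < 1%). With the final f = 0.05328: V = √(2·2.34e+06·0.0873/(0.05328·693·854)) = 3.599 m/s.
Q = V·A = 3.599·(π/4·0.0873²) = 0.02155 m³/s = 77.6 m³/h.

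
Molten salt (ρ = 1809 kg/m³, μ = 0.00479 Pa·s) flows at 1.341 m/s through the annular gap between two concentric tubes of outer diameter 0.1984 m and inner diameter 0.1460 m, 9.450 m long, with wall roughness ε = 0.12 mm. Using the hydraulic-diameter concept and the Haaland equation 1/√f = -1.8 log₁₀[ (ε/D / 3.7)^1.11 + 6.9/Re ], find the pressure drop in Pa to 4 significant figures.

ΔP ≈ 8457 Pa

Hydraulic diameter D_h = 4A/P = D_o - D_i = 0.1984 - 0.146 = 0.0524 m.
Re = ρVD_h/μ = 1809·1.341·0.0524/0.00479 = 2.654e+04.
ε/D_h = 0.00012/0.0524 = 0.00229; Haaland gives 1/√f = -1.8 log₁₀[0.000275+0.00026] = 5.89, so f = 0.02883.
ΔP = f(L/D_h)(ρV²/2) = 0.02883·9.45/0.0524·1627 = 8457 Pa.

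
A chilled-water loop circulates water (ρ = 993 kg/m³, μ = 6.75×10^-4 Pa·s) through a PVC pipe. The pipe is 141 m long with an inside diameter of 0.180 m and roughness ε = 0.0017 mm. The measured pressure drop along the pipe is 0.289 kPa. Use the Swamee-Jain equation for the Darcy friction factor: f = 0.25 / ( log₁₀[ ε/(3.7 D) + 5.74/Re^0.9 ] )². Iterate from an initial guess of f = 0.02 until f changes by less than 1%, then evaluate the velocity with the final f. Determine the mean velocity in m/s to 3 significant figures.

V ≈ 0.189 m/s

Rearranging Darcy-Weisbach: V = √(2·ΔP·D/(f·L·ρ)). With ε/D = 1.7e-06/0.18 = 9.44e-06, iterate starting from f = 0.02:
  f = 0.02 → V = √(2·289·0.18/(0.02·141·993)) = 0.1928 m/s; Re = ρVD/μ = 5.104e+04; f → 0.0207
  f = 0.0207 → V = 0.1894 m/s; Re = 5.017e+04; f → 0.02078
Converged (Δf/f < 1%). With the final f = 0.02078: V = √(2·289·0.18/(0.02078·141·993)) = 0.1891 m/s.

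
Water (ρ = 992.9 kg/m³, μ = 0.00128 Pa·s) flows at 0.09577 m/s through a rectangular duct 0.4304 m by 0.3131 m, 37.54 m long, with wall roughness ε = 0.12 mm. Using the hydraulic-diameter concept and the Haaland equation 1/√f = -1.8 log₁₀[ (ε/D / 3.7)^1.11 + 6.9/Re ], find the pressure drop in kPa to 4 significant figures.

ΔP ≈ 0.01161 kPa

Hydraulic diameter D_h = 4A/P = 4·(0.4304·0.3131)/(2·(0.4304+0.3131)) = 0.539/1.487 = 0.3625 m.
Re = ρVD_h/μ = 992.9·0.09577·0.3625/0.00128 = 2.693e+04.
ε/D_h = 0.00012/0.3625 = 0.000331; Haaland gives 1/√f = -1.8 log₁₀[3.21e-05+0.000256] = 6.372, so f = 0.02463.
ΔP = f(L/D_h)(ρV²/2) = 0.02463·37.54/0.3625·4.553 = 11.61 Pa.
ΔP = 0.01161 kPa.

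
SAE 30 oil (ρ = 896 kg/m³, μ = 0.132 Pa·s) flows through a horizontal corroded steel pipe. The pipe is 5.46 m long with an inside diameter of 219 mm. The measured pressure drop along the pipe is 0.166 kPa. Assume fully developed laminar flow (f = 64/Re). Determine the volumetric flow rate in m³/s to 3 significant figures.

Q ≈ 0.0130 m³/s

For laminar flow, f = 64/Re with Re = ρVD/μ, so Darcy-Weisbach reduces to ΔP = 32μLV/D². Solving for V: V = ΔP·D²/(32μL) = 166·(0.219)²/(32·0.132·5.46) = 0.3452 m/s.
Check: Re = ρVD/μ = 896·0.3452·0.219/0.132 = 513.2 < 2300, so the laminar assumption holds.
Q = V·A = 0.3452·(π/4·0.219²) = 0.013 m³/s = 0.0130 m³/s.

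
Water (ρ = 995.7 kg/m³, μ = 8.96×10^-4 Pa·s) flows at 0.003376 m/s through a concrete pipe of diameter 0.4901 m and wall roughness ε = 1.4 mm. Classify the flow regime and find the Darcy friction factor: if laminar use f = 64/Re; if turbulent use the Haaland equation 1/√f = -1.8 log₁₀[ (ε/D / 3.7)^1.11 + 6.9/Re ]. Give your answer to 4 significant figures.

Re = ρVD/μ = 995.7·0.003376·0.4901/0.000896 = 1839.
Re < 2300 → laminar, so f = 64/Re = 0.03481 (roughness is irrelevant in laminar flow).

f ≈ 0.03481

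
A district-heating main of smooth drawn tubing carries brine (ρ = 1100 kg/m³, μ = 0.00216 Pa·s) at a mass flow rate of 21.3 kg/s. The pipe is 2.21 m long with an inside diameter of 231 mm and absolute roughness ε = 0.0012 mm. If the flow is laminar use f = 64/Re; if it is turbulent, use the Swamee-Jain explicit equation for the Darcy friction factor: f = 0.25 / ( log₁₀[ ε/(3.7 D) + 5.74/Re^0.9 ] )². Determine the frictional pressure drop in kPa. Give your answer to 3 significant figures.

ΔP ≈ 0.0229 kPa

A = πD²/4 = π(0.231)²/4 = 0.04191 m²; mean velocity V = ṁ/(ρA) = 21.3/(1100 · 0.04191) = 0.462 m/s.
Reynolds number Re = ρVD/μ = 1100 · 0.462 · 0.231 / 0.00216 = 5.435e+04.
Re > 4000 → turbulent. Relative roughness ε/D = 1.2e-06/0.231 = 5.19e-06. Swamee-Jain: f = 0.25/(log₁₀[5.19e-06/3.7 + 5.74/5.435e+04^0.9])² = 0.25/(log₁₀[1.4e-06 + 0.000314])² = 0.25/(-3.501)² = 0.0204.
Darcy-Weisbach: ΔP = f(L/D)(ρV²/2) = 0.0204·(2.21/0.231)·(1100·0.462²/2) = 0.0204·9.567·117.4 = 22.91 Pa.
ΔP = 22.91 Pa = 0.0229 kPa.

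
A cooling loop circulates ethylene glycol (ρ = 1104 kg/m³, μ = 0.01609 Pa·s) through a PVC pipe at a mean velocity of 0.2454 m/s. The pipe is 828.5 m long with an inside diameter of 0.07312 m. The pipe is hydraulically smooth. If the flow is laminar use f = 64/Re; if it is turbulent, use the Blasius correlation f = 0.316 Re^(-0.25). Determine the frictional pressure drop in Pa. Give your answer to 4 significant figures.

Reynolds number Re = ρVD/μ = 1104 · 0.2454 · 0.07312 / 0.0161 = 1231.
Re < 2300 → laminar flow, so f = 64/Re = 64/1231 = 0.05198 (the turbulent correlation is not needed).
Darcy-Weisbach: ΔP = f(L/D)(ρV²/2) = 0.05198·(828.5/0.07312)·(1104·0.2454²/2) = 0.05198·1.133e+04·33.24 = 1.958e+04 Pa.

ΔP ≈ 19580 Pa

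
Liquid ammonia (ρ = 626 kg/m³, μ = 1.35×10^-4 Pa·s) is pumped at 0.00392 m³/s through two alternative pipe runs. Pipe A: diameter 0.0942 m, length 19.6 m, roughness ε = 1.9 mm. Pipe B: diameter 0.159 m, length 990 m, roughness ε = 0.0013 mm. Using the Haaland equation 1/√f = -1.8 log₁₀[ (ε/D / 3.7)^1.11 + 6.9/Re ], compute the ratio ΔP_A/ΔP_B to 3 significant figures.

Pipe A: V = Q/A = 0.00392/0.006969 = 0.5625 m/s; Re = 2.457e+05; ε/D = 0.0202; Haaland → f = 0.04905; ΔP_A = f(L/D)(ρV²/2) = 1011 Pa.
Pipe B: V = Q/A = 0.00392/0.01986 = 0.1974 m/s; Re = 1.456e+05; ε/D = 8.18e-06; Haaland → f = 0.01654; ΔP_B = f(L/D)(ρV²/2) = 1257 Pa.
ΔP_A/ΔP_B = 1011/1257 = 0.804.

ΔP_A/ΔP_B ≈ 0.804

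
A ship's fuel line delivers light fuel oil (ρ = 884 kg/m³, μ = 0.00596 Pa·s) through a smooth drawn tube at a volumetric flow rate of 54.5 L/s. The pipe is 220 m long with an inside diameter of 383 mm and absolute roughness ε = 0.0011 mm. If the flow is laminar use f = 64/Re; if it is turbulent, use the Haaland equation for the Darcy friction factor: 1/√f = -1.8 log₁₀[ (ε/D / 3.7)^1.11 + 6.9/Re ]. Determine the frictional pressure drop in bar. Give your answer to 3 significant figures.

Q = 54.5 L/s = 54.5/1000 = 0.0545 m³/s.
Cross-sectional area A = πD²/4 = π(0.383)²/4 = 0.1152 m²; mean velocity V = Q/A = 0.0545/0.1152 = 0.4731 m/s.
Reynolds number Re = ρVD/μ = 884 · 0.4731 · 0.383 / 0.00596 = 2.687e+04.
Re > 4000 → turbulent. Relative roughness ε/D = 1.1e-06/0.383 = 2.87e-06. Haaland: 1/√f = -1.8 log₁₀[(2.87e-06/3.7)^1.11 + 6.9/2.687e+04] = -1.8 log₁₀[1.65e-07 + 0.000257] = 6.462, so f = 0.02395.
Darcy-Weisbach: ΔP = f(L/D)(ρV²/2) = 0.02395·(220/0.383)·(884·0.4731²/2) = 0.02395·574.4·98.91 = 1360 Pa.
ΔP = 1360 Pa = 0.0136 bar.

ΔP ≈ 0.0136 bar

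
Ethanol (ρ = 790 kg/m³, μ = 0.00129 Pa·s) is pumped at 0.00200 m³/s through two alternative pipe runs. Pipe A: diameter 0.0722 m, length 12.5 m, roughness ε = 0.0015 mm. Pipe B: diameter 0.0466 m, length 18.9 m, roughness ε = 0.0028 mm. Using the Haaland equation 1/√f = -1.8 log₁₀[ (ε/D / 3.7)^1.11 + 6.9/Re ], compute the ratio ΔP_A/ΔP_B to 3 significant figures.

ΔP_A/ΔP_B ≈ 0.0820

Pipe A: V = Q/A = 0.002/0.004094 = 0.4885 m/s; Re = 2.16e+04; ε/D = 2.08e-05; Haaland → f = 0.02529; ΔP_A = f(L/D)(ρV²/2) = 412.7 Pa.
Pipe B: V = Q/A = 0.002/0.001706 = 1.173 m/s; Re = 3.347e+04; ε/D = 6.01e-05; Haaland → f = 0.02284; ΔP_B = f(L/D)(ρV²/2) = 5033 Pa.
ΔP_A/ΔP_B = 412.7/5033 = 0.0820.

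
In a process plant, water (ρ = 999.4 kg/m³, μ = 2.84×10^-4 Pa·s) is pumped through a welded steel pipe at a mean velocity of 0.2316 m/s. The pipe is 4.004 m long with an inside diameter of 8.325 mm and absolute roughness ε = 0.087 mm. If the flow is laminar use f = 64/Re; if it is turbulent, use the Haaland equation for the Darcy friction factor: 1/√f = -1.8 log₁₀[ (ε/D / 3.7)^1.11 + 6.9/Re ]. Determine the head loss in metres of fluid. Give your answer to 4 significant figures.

h_f ≈ 0.05992 m

Reynolds number Re = ρVD/μ = 999.4 · 0.2316 · 0.008325 / 0.000284 = 6785.
Re > 4000 → turbulent. Relative roughness ε/D = 8.7e-05/0.008325 = 0.0105. Haaland: 1/√f = -1.8 log₁₀[(0.0105/3.7)^1.11 + 6.9/6785] = -1.8 log₁₀[0.00148 + 0.00102] = 4.684, so f = 0.04557.
Darcy-Weisbach: ΔP = f(L/D)(ρV²/2) = 0.04557·(4.004/0.008325)·(999.4·0.2316²/2) = 0.04557·481·26.8 = 587.5 Pa.
Head loss h_f = ΔP/(ρg) = 587.5/(999.4·9.81) = 0.05992 m.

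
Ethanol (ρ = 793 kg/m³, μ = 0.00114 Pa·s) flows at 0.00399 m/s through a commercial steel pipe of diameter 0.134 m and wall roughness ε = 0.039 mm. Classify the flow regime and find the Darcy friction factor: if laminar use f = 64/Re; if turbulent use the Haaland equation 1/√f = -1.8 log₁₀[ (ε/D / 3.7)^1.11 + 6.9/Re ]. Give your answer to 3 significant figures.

f ≈ 0.172

Re = ρVD/μ = 793·0.00399·0.134/0.00114 = 371.9.
Re < 2300 → laminar, so f = 64/Re = 0.1721 (roughness is irrelevant in laminar flow).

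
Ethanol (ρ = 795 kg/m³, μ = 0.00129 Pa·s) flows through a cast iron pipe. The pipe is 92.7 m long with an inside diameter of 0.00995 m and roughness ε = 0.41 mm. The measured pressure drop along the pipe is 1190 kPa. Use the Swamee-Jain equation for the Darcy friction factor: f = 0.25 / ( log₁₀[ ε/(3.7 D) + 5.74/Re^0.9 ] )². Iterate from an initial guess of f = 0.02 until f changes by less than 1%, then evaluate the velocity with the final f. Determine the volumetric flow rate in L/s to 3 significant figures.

Rearranging Darcy-Weisbach: V = √(2·ΔP·D/(f·L·ρ)). With ε/D = 0.00041/0.00995 = 0.0412, iterate starting from f = 0.02:
  f = 0.02 → V = √(2·1.19e+06·0.00995/(0.02·92.7·795)) = 4.008 m/s; Re = ρVD/μ = 2.458e+04; f → 0.06719
  f = 0.06719 → V = 2.187 m/s; Re = 1.341e+04; f → 0.06838
  f = 0.06838 → V = 2.168 m/s; Re = 1.329e+04; f → 0.0684
Converged (Δf/f < 1%). With the final f = 0.0684: V = √(2·1.19e+06·0.00995/(0.0684·92.7·795)) = 2.167 m/s.
Q = V·A = 2.167·(π/4·0.00995²) = 0.0001685 m³/s = 0.169 L/s.

Q ≈ 0.169 L/s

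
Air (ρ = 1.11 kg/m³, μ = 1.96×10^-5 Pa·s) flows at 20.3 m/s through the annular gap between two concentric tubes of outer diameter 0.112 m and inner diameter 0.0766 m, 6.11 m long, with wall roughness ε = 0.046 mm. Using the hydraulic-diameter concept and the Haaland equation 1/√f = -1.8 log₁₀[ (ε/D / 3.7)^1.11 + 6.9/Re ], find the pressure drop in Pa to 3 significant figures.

Hydraulic diameter D_h = 4A/P = D_o - D_i = 0.112 - 0.0766 = 0.0354 m.
Re = ρVD_h/μ = 1.11·20.3·0.0354/1.96e-05 = 4.07e+04.
ε/D_h = 4.6e-05/0.0354 = 0.0013; Haaland gives 1/√f = -1.8 log₁₀[0.000146+0.00017] = 6.301, so f = 0.02519.
ΔP = f(L/D_h)(ρV²/2) = 0.02519·6.11/0.0354·228.7 = 994.4 Pa.

ΔP ≈ 994 Pa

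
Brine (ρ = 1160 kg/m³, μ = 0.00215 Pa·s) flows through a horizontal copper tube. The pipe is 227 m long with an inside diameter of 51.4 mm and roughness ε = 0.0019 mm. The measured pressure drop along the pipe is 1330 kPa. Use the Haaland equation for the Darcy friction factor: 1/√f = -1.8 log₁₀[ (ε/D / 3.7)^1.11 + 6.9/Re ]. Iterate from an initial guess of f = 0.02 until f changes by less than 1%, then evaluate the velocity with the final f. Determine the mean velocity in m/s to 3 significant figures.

Rearranging Darcy-Weisbach: V = √(2·ΔP·D/(f·L·ρ)). With ε/D = 1.9e-06/0.0514 = 3.7e-05, iterate starting from f = 0.02:
  f = 0.02 → V = √(2·1.33e+06·0.0514/(0.02·227·1160)) = 5.095 m/s; Re = ρVD/μ = 1.413e+05; f → 0.01679
  f = 0.01679 → V = 5.56 m/s; Re = 1.542e+05; f → 0.01652
  f = 0.01652 → V = 5.607 m/s; Re = 1.555e+05; f → 0.01649
Converged (Δf/f < 1%). With the final f = 0.01649: V = √(2·1.33e+06·0.0514/(0.01649·227·1160)) = 5.611 m/s.

V ≈ 5.61 m/s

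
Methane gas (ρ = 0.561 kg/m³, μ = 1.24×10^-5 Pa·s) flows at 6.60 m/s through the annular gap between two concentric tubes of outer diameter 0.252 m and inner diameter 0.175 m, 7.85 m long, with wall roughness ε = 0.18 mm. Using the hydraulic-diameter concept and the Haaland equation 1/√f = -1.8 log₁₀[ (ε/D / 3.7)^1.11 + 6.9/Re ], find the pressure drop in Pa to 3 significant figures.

ΔP ≈ 36.7 Pa

Hydraulic diameter D_h = 4A/P = D_o - D_i = 0.252 - 0.175 = 0.077 m.
Re = ρVD_h/μ = 0.561·6.6·0.077/1.24e-05 = 2.299e+04.
ε/D_h = 0.00018/0.077 = 0.00234; Haaland gives 1/√f = -1.8 log₁₀[0.000281+0.0003] = 5.824, so f = 0.02948.
ΔP = f(L/D_h)(ρV²/2) = 0.02948·7.85/0.077·12.22 = 36.72 Pa.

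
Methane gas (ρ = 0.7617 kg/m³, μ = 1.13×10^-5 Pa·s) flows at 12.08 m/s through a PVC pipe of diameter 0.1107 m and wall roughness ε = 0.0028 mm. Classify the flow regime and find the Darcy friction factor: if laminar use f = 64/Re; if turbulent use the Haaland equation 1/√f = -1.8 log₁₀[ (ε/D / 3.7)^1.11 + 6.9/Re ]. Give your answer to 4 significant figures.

f ≈ 0.01831

Re = ρVD/μ = 0.7617·12.08·0.1107/1.13e-05 = 9.014e+04.
Re > 4000 → turbulent. ε/D = 2.8e-06/0.1107 = 2.53e-05; Haaland: 1/√f = -1.8 log₁₀[1.85e-06 + 7.65e-05] = 7.39, so f = 0.01831.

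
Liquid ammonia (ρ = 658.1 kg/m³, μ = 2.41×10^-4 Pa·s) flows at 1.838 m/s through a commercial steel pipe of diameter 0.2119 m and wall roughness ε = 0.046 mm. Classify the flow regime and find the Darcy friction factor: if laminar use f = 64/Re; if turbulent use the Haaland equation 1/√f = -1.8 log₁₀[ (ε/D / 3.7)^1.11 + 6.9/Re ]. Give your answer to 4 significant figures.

f ≈ 0.01474

Re = ρVD/μ = 658.1·1.838·0.2119/0.000241 = 1.064e+06.
Re > 4000 → turbulent. ε/D = 4.6e-05/0.2119 = 0.000217; Haaland: 1/√f = -1.8 log₁₀[2.01e-05 + 6.49e-06] = 8.236, so f = 0.01474.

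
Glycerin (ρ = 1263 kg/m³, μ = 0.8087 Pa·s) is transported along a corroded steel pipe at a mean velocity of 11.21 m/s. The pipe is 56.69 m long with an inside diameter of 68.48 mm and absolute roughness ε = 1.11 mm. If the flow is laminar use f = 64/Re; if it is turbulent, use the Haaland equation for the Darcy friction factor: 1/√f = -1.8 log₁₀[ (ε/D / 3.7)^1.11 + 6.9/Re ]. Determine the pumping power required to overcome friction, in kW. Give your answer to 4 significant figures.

Reynolds number Re = ρVD/μ = 1263 · 11.21 · 0.06848 / 0.809 = 1199.
Re < 2300 → laminar flow, so f = 64/Re = 64/1199 = 0.05338 (the turbulent correlation is not needed).
Darcy-Weisbach: ΔP = f(L/D)(ρV²/2) = 0.05338·(56.69/0.06848)·(1263·11.21²/2) = 0.05338·827.8·7.936e+04 = 3.507e+06 Pa.
Q = V·A = 11.21·0.003683 = 0.04129 m³/s.
Pumping power P = QΔP = 0.04129·3.507e+06 = 144790 W = 144.8 kW.

P ≈ 144.8 kW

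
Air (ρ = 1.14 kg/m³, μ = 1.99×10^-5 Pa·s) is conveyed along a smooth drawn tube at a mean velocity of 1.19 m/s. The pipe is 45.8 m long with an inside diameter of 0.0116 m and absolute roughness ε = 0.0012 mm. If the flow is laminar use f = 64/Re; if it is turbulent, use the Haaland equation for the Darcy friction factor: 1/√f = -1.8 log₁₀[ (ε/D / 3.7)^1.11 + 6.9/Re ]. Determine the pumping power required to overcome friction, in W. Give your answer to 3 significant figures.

P ≈ 0.0324 W

Reynolds number Re = ρVD/μ = 1.14 · 1.19 · 0.0116 / 1.99e-05 = 790.8.
Re < 2300 → laminar flow, so f = 64/Re = 64/790.8 = 0.08093 (the turbulent correlation is not needed).
Darcy-Weisbach: ΔP = f(L/D)(ρV²/2) = 0.08093·(45.8/0.0116)·(1.14·1.19²/2) = 0.08093·3948·0.8072 = 257.9 Pa.
Q = V·A = 1.19·0.0001057 = 0.0001258 m³/s.
Pumping power P = QΔP = 0.0001258·257.9 = 0.03244 W = 0.0324 W.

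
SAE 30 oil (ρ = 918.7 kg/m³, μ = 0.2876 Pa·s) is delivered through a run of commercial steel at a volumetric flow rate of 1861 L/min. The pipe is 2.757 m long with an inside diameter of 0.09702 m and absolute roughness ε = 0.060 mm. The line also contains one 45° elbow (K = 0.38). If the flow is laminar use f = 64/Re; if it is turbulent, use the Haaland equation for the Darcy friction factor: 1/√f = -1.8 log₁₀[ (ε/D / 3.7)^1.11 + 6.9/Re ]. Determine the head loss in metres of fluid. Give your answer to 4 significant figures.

h_f ≈ 1.596 m

Q = 1861 L/min = 1861/60000 = 0.03102 m³/s.
Cross-sectional area A = πD²/4 = π(0.09702)²/4 = 0.007393 m²; mean velocity V = Q/A = 0.03102/0.007393 = 4.195 m/s.
Reynolds number Re = ρVD/μ = 918.7 · 4.195 · 0.09702 / 0.288 = 1300.
Re < 2300 → laminar flow, so f = 64/Re = 64/1300 = 0.04922 (the turbulent correlation is not needed).
Total minor-loss coefficient ΣK = 1·0.38 = 0.38.
ΔP = [f·L/D + ΣK]·(ρV²/2) = [0.04922·2.757/0.09702 + 0.38]·(918.7·4.195²/2) = [1.399 + 0.38]·8086 = 1.438e+04 Pa.
Head loss h_f = ΔP/(ρg) = 1.438e+04/(918.7·9.81) = 1.596 m.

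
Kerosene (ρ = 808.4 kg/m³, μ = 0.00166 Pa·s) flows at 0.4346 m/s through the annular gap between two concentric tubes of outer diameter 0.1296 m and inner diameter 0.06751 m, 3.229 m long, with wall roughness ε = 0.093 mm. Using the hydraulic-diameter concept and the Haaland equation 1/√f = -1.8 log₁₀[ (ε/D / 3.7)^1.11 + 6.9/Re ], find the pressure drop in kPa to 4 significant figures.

ΔP ≈ 0.1229 kPa

Hydraulic diameter D_h = 4A/P = D_o - D_i = 0.1296 - 0.06751 = 0.06209 m.
Re = ρVD_h/μ = 808.4·0.4346·0.06209/0.00166 = 1.314e+04.
ε/D_h = 9.3e-05/0.06209 = 0.0015; Haaland gives 1/√f = -1.8 log₁₀[0.000171+0.000525] = 5.683, so f = 0.03097.
ΔP = f(L/D_h)(ρV²/2) = 0.03097·3.229/0.06209·76.34 = 122.9 Pa.
ΔP = 0.1229 kPa.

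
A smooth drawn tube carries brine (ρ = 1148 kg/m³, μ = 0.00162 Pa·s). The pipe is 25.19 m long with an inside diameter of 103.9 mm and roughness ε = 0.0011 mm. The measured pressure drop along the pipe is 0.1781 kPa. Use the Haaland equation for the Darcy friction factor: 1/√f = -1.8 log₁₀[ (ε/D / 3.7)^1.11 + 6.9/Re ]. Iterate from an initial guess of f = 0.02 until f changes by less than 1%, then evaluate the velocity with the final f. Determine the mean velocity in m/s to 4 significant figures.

Rearranging Darcy-Weisbach: V = √(2·ΔP·D/(f·L·ρ)). With ε/D = 1.1e-06/0.1039 = 1.06e-05, iterate starting from f = 0.02:
  f = 0.02 → V = √(2·178.1·0.1039/(0.02·25.19·1148)) = 0.253 m/s; Re = ρVD/μ = 1.863e+04; f → 0.02623
  f = 0.02623 → V = 0.2209 m/s; Re = 1.626e+04; f → 0.02715
  f = 0.02715 → V = 0.2171 m/s; Re = 1.599e+04; f → 0.02727
Converged (Δf/f < 1%). With the final f = 0.02727: V = √(2·178.1·0.1039/(0.02727·25.19·1148)) = 0.2166 m/s.

V ≈ 0.2166 m/s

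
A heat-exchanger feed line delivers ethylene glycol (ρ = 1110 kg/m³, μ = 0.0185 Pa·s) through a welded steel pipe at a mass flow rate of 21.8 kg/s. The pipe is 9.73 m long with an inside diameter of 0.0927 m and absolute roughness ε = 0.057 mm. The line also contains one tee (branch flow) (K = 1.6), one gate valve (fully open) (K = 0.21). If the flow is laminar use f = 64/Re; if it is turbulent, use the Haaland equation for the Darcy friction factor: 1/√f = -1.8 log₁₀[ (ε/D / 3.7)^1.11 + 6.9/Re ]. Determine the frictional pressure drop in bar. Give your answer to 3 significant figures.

A = πD²/4 = π(0.0927)²/4 = 0.006749 m²; mean velocity V = ṁ/(ρA) = 21.8/(1110 · 0.006749) = 2.91 m/s.
Reynolds number Re = ρVD/μ = 1110 · 2.91 · 0.0927 / 0.0185 = 1.619e+04.
Re > 4000 → turbulent. Relative roughness ε/D = 5.7e-05/0.0927 = 0.000615. Haaland: 1/√f = -1.8 log₁₀[(0.000615/3.7)^1.11 + 6.9/1.619e+04] = -1.8 log₁₀[6.38e-05 + 0.000426] = 5.957, so f = 0.02818.
Total minor-loss coefficient ΣK = 1·1.6 + 1·0.21 = 1.81.
ΔP = [f·L/D + ΣK]·(ρV²/2) = [0.02818·9.73/0.0927 + 1.81]·(1110·2.91²/2) = [2.957 + 1.81]·4700 = 2.24e+04 Pa.
ΔP = 2.24e+04 Pa = 0.224 bar.

ΔP ≈ 0.224 bar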